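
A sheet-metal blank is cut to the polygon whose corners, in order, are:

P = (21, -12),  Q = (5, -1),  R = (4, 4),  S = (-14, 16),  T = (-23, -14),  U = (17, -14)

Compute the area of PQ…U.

698.5

Apply the shoelace formula: 2A = Σ (x_i·y_{i+1} − x_{i+1}·y_i), indices taken mod 6.
Σ = (39) + (24) + (120) + (564) + (560) + (90) = 1397
Area = |Σ|/2 = 698.5.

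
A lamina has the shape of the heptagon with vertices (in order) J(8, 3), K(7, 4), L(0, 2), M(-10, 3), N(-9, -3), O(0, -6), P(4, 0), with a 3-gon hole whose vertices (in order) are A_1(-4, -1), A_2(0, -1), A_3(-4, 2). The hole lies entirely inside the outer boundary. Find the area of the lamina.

90

Outer boundary:
Σ = (11) + (14) + (20) + (57) + (54) + (24) + (12) = 192
Area = |Σ|/2 = 96.
Hole:
Σ = (4) + (-4) + (12) = 12
Area = |Σ|/2 = 6.
Net area = 96 − 6 = 90.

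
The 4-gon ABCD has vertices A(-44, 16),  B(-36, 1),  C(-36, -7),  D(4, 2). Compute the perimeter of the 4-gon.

116

|AB| = √((8)² + (-15)²) = √289 = 17
|BC| = √((0)² + (-8)²) = √64 = 8
|CD| = √((40)² + (9)²) = √1681 = 41
|DA| = √((-48)² + (14)²) = √2500 = 50
Perimeter = 17 + 8 + 41 + 50 = 116.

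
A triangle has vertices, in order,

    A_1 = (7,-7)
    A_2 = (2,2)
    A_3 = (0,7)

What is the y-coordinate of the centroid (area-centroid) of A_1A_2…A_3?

Apply the shoelace formula. First the cross-terms c_i = x_i·y_{i+1} − x_{i+1}·y_i:
  28, 14, -49  ⇒  2A = -7, A = -3.5.
Then Σ (y_i + y_{i+1})·c_i = -14, so ȳ = -14 / (6·(-3.5)) = 2/3.

2/3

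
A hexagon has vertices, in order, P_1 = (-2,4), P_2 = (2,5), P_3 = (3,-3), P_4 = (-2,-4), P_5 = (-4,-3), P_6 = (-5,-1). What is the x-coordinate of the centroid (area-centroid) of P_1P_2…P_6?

-19/30

Apply Gauss's area formula. First the cross-terms c_i = x_i·y_{i+1} − x_{i+1}·y_i:
  -18, -21, -18, -10, -11, -22  ⇒  2A = -100, A = -50.
Then Σ (x_i + x_{i+1})·c_i = 190, so x̄ = 190 / (6·(-50)) = -19/30.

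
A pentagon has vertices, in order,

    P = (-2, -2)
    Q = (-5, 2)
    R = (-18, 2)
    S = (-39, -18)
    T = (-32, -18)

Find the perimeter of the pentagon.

|PQ| = √((-3)² + (4)²) = √25 = 5
|QR| = √((-13)² + (0)²) = √169 = 13
|RS| = √((-21)² + (-20)²) = √841 = 29
|ST| = √((7)² + (0)²) = √49 = 7
|TP| = √((30)² + (16)²) = √1156 = 34
Perimeter = 5 + 13 + 29 + 7 + 34 = 88.

88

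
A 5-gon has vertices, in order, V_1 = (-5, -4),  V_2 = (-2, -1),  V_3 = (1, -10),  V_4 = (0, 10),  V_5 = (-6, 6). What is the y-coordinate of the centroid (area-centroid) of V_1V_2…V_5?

Apply Gauss's area formula. First the cross-terms c_i = x_i·y_{i+1} − x_{i+1}·y_i:
  -3, 21, 10, 60, 54  ⇒  2A = 142, A = 71.
Then Σ (y_i + y_{i+1})·c_i = 852, so ȳ = 852 / (6·71) = 2.

2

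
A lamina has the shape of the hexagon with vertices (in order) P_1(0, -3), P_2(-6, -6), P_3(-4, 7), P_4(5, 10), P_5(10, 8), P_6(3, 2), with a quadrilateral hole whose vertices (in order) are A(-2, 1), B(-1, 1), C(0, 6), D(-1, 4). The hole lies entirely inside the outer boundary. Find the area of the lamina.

Outer boundary:
Apply the shoelace formula: 2A = Σ (x_i·y_{i+1} − x_{i+1}·y_i), indices taken mod 6.
Cross-terms: -18, -66, -75, -60, -4, -9  ⇒  Σ = -232
Area = |Σ|/2 = 116.
Hole:
Apply the surveyor's formula: 2A = Σ (x_i·y_{i+1} − x_{i+1}·y_i), indices taken mod 4.
Σ = (-1) + (-6) + (6) + (7) = 6
Area = |Σ|/2 = 3.
Net area = 116 − 3 = 113.

113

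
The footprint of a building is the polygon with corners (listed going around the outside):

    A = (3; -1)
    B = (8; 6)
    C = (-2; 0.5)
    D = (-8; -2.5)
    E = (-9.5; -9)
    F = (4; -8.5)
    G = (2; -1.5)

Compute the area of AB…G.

Cross-terms: 26, 16, 9, 48.25, 116.75, 11, 2.5  ⇒  Σ = 229.5
Area = |Σ|/2 = 114.75.

114.75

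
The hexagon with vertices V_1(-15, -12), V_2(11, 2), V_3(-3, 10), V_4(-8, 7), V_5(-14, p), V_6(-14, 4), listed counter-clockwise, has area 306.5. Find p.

11

The doubled signed area Σ (x_i y_{i+1} − x_{i+1} y_i) is linear in p.
With p=0 it equals 547; the coefficient of p is 6 (from the two edges through V_5).
So 6·p + 547 = 2·306.5 = 613 ⇒ p = 11.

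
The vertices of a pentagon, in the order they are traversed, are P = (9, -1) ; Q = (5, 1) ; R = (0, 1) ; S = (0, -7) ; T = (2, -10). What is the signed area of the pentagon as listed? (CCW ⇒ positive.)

Apply the shoelace formula: 2A = Σ (x_i·y_{i+1} − x_{i+1}·y_i), indices taken mod 5.
P→Q: (9)(1) − (5)(-1) = 14
Q→R: (5)(1) − (0)(1) = 5
R→S: (0)(-7) − (0)(1) = 0
S→T: (0)(-10) − (2)(-7) = 14
T→P: (2)(-1) − (9)(-10) = 88
Σ = 121
Signed area = Σ/2 = 60.5 (positive ⇒ counter-clockwise traversal).

60.5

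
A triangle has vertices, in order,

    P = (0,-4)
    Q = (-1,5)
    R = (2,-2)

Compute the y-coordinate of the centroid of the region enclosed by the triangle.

-1/3

Apply Gauss's area formula. First the cross-terms c_i = x_i·y_{i+1} − x_{i+1}·y_i:
  -4, -8, -8  ⇒  2A = -20, A = -10.
Then Σ (y_i + y_{i+1})·c_i = 20, so ȳ = 20 / (6·(-10)) = -1/3.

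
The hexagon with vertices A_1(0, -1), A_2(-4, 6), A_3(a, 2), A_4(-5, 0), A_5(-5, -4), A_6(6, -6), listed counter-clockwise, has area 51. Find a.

-6

Write out the shoelace sum; only the two edges meeting at A_3 involve a:
2·Area = [((-4)·2 − a·6) + (a·0 − (-5)·2)] + 64
       = -6·a + 66 = 102
⇒ a = -6.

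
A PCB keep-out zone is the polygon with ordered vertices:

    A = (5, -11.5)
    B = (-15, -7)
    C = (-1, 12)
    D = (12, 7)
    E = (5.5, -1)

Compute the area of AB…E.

327.125

Apply the shoelace formula: 2A = Σ (x_i·y_{i+1} − x_{i+1}·y_i), indices taken mod 5.
A→B: (5)(-7) − (-15)(-11.5) = -207.5
B→C: (-15)(12) − (-1)(-7) = -187
C→D: (-1)(7) − (12)(12) = -151
D→E: (12)(-1) − (5.5)(7) = -50.5
E→A: (5.5)(-11.5) − (5)(-1) = -58.25
Σ = -654.25
Area = |Σ|/2 = 327.125.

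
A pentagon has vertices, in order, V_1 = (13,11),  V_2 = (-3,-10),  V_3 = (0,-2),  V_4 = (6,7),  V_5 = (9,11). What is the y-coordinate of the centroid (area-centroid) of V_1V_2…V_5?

Apply the surveyor's formula. First the cross-terms c_i = x_i·y_{i+1} − x_{i+1}·y_i:
  -97, 6, 12, 3, -44  ⇒  2A = -120, A = -60.
Then Σ (y_i + y_{i+1})·c_i = -1023, so ȳ = -1023 / (6·(-60)) = 341/120.

341/120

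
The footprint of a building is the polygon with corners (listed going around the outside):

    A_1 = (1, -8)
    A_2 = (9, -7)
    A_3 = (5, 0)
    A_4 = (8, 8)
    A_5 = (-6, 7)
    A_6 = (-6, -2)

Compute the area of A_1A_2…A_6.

174

Apply the surveyor's formula: 2A = Σ (x_i·y_{i+1} − x_{i+1}·y_i), indices taken mod 6.
Σ = (65) + (35) + (40) + (104) + (54) + (50) = 348
Area = |Σ|/2 = 174.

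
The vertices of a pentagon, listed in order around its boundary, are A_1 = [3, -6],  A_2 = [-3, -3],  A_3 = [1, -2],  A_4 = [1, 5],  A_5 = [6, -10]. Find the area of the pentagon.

Apply Gauss's area formula: 2A = Σ (x_i·y_{i+1} − x_{i+1}·y_i), indices taken mod 5.
Σ = (-27) + (9) + (7) + (-40) + (-6) = -57
Area = |Σ|/2 = 28.5.

28.5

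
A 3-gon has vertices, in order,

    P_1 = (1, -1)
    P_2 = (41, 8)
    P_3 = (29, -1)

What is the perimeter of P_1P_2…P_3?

|P_1P_2| = √((40)² + (9)²) = √1681 = 41
|P_2P_3| = √((-12)² + (-9)²) = √225 = 15
|P_3P_1| = √((-28)² + (0)²) = √784 = 28
Perimeter = 41 + 15 + 28 = 84.

84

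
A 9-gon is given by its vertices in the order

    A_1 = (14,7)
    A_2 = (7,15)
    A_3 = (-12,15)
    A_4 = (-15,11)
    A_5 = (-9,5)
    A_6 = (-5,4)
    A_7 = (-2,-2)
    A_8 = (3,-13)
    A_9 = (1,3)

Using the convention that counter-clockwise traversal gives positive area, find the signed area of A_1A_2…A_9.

294.5

Apply the shoelace (surveyor's) formula: 2A = Σ (x_i·y_{i+1} − x_{i+1}·y_i), indices taken mod 9.
A_1→A_2: (14)(15) − (7)(7) = 161
A_2→A_3: (7)(15) − (-12)(15) = 285
A_3→A_4: (-12)(11) − (-15)(15) = 93
A_4→A_5: (-15)(5) − (-9)(11) = 24
A_5→A_6: (-9)(4) − (-5)(5) = -11
A_6→A_7: (-5)(-2) − (-2)(4) = 18
A_7→A_8: (-2)(-13) − (3)(-2) = 32
A_8→A_9: (3)(3) − (1)(-13) = 22
A_9→A_1: (1)(7) − (14)(3) = -35
Σ = 589
Signed area = Σ/2 = 294.5 (positive ⇒ counter-clockwise traversal).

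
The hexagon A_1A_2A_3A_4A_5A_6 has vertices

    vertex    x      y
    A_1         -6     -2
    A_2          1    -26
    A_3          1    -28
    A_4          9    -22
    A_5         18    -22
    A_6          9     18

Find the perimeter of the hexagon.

|A_1A_2| = √((7)² + (-24)²) = √625 = 25
|A_2A_3| = √((0)² + (-2)²) = √4 = 2
|A_3A_4| = √((8)² + (6)²) = √100 = 10
|A_4A_5| = √((9)² + (0)²) = √81 = 9
|A_5A_6| = √((-9)² + (40)²) = √1681 = 41
|A_6A_1| = √((-15)² + (-20)²) = √625 = 25
Perimeter = 25 + 2 + 10 + 9 + 41 + 25 = 112.

112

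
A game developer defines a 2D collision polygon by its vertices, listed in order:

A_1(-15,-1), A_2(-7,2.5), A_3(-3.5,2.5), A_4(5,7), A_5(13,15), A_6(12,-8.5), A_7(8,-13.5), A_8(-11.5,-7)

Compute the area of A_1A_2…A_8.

397.75

Apply the surveyor's formula: 2A = Σ (x_i·y_{i+1} − x_{i+1}·y_i), indices taken mod 8.
A_1→A_2: (-15)(2.5) − (-7)(-1) = -44.5
A_2→A_3: (-7)(2.5) − (-3.5)(2.5) = -8.75
A_3→A_4: (-3.5)(7) − (5)(2.5) = -37
A_4→A_5: (5)(15) − (13)(7) = -16
A_5→A_6: (13)(-8.5) − (12)(15) = -290.5
A_6→A_7: (12)(-13.5) − (8)(-8.5) = -94
A_7→A_8: (8)(-7) − (-11.5)(-13.5) = -211.25
A_8→A_1: (-11.5)(-1) − (-15)(-7) = -93.5
Σ = -795.5
Area = |Σ|/2 = 397.75.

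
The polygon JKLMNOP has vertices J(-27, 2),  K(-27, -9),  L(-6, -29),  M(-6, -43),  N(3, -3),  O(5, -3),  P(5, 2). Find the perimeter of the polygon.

134

|JK| = √((0)² + (-11)²) = √121 = 11
|KL| = √((21)² + (-20)²) = √841 = 29
|LM| = √((0)² + (-14)²) = √196 = 14
|MN| = √((9)² + (40)²) = √1681 = 41
|NO| = √((2)² + (0)²) = √4 = 2
|OP| = √((0)² + (5)²) = √25 = 5
|PJ| = √((-32)² + (0)²) = √1024 = 32
Perimeter = 11 + 29 + 14 + 41 + 2 + 5 + 32 = 134.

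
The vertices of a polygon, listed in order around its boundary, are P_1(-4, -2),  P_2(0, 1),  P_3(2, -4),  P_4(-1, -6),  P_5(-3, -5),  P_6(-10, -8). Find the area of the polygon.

Apply Gauss's area formula: 2A = Σ (x_i·y_{i+1} − x_{i+1}·y_i), indices taken mod 6.
Cross-terms: -4, -2, -16, -13, -26, -12  ⇒  Σ = -73
Area = |Σ|/2 = 36.5.

36.5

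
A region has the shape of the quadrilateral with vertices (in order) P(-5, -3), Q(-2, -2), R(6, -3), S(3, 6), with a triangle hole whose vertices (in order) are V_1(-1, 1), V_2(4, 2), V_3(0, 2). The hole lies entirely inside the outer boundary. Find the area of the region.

42

Outer boundary:
Apply the shoelace formula: 2A = Σ (x_i·y_{i+1} − x_{i+1}·y_i), indices taken mod 4.
P→Q: (-5)(-2) − (-2)(-3) = 4
Q→R: (-2)(-3) − (6)(-2) = 18
R→S: (6)(6) − (3)(-3) = 45
S→P: (3)(-3) − (-5)(6) = 21
Σ = 88
Area = |Σ|/2 = 44.
Hole:
Apply the surveyor's formula: 2A = Σ (x_i·y_{i+1} − x_{i+1}·y_i), indices taken mod 3.
Σ = (-6) + (8) + (2) = 4
Area = |Σ|/2 = 2.
Net area = 44 − 2 = 42.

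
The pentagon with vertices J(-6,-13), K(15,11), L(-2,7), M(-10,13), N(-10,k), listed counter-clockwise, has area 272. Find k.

The doubled signed area Σ (x_i y_{i+1} − x_{i+1} y_i) is linear in k.
With k=0 it equals 560; the coefficient of k is -4 (from the two edges through N).
So -4·k + 560 = 2·272 = 544 ⇒ k = 4.

4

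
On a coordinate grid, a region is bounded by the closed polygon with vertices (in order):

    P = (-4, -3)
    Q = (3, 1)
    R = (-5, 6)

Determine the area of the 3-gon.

Σ = (5) + (23) + (39) = 67
Area = |Σ|/2 = 33.5.

33.5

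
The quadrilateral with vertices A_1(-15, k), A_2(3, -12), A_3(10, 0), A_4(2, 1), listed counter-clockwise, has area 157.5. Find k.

The doubled signed area Σ (x_i y_{i+1} − x_{i+1} y_i) is linear in k.
With k=0 it equals 325; the coefficient of k is -1 (from the two edges through A_1).
So -1·k + 325 = 2·157.5 = 315 ⇒ k = 10.

10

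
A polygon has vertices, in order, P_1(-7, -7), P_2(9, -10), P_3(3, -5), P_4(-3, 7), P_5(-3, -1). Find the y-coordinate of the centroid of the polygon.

-332/81

Apply Gauss's area formula. First the cross-terms c_i = x_i·y_{i+1} − x_{i+1}·y_i:
  133, -15, 6, 24, 14  ⇒  2A = 162, A = 81.
Then Σ (y_i + y_{i+1})·c_i = -1992, so ȳ = -1992 / (6·81) = -332/81.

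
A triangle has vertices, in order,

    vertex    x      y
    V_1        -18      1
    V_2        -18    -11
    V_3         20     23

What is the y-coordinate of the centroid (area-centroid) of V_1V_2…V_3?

Apply the shoelace formula. First the cross-terms c_i = x_i·y_{i+1} − x_{i+1}·y_i:
  216, -194, 434  ⇒  2A = 456, A = 228.
Then Σ (y_i + y_{i+1})·c_i = 5928, so ȳ = 5928 / (6·228) = 13/3.

13/3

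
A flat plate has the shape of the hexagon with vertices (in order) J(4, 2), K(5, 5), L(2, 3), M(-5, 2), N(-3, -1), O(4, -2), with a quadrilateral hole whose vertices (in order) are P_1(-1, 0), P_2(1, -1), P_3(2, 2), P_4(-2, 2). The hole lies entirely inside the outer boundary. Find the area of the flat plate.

28

Outer boundary:
Apply the surveyor's formula: 2A = Σ (x_i·y_{i+1} − x_{i+1}·y_i), indices taken mod 6.
Σ = (10) + (5) + (19) + (11) + (10) + (16) = 71
Area = |Σ|/2 = 35.5.
Hole:
P_1→P_2: (-1)(-1) − (1)(0) = 1
P_2→P_3: (1)(2) − (2)(-1) = 4
P_3→P_4: (2)(2) − (-2)(2) = 8
P_4→P_1: (-2)(0) − (-1)(2) = 2
Σ = 15
Area = |Σ|/2 = 7.5.
Net area = 35.5 − 7.5 = 28.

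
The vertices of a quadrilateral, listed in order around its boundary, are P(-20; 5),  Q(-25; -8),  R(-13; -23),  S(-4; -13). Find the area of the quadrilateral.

Apply the shoelace formula: 2A = Σ (x_i·y_{i+1} − x_{i+1}·y_i), indices taken mod 4.
P→Q: (-20)(-8) − (-25)(5) = 285
Q→R: (-25)(-23) − (-13)(-8) = 471
R→S: (-13)(-13) − (-4)(-23) = 77
S→P: (-4)(5) − (-20)(-13) = -280
Σ = 553
Area = |Σ|/2 = 276.5.

276.5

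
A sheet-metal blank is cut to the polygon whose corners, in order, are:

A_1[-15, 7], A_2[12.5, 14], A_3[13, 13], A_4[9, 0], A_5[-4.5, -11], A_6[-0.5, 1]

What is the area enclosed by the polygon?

265.75

Σ = (-297.5) + (-19.5) + (-117) + (-99) + (-10) + (11.5) = -531.5
Area = |Σ|/2 = 265.75.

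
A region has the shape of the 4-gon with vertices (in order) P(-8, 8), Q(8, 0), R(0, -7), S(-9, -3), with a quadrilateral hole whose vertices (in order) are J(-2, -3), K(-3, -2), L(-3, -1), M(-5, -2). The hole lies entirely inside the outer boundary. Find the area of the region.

Outer boundary:
Cross-terms: -64, -56, -63, -96  ⇒  Σ = -279
Area = |Σ|/2 = 139.5.
Hole:
Apply the shoelace (surveyor's) formula: 2A = Σ (x_i·y_{i+1} − x_{i+1}·y_i), indices taken mod 4.
J→K: (-2)(-2) − (-3)(-3) = -5
K→L: (-3)(-1) − (-3)(-2) = -3
L→M: (-3)(-2) − (-5)(-1) = 1
M→J: (-5)(-3) − (-2)(-2) = 11
Σ = 4
Area = |Σ|/2 = 2.
Net area = 139.5 − 2 = 137.5.

137.5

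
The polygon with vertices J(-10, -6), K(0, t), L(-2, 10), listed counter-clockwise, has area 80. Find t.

The doubled signed area Σ (x_i y_{i+1} − x_{i+1} y_i) is linear in t.
With t=0 it equals 112; the coefficient of t is -8 (from the two edges through K).
So -8·t + 112 = 2·80 = 160 ⇒ t = -6.

-6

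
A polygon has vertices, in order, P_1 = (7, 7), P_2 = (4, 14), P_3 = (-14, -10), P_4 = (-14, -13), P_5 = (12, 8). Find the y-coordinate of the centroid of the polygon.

332/255

Apply the shoelace formula. First the cross-terms c_i = x_i·y_{i+1} − x_{i+1}·y_i:
  70, 156, 42, 44, 28  ⇒  2A = 340, A = 170.
Then Σ (y_i + y_{i+1})·c_i = 1328, so ȳ = 1328 / (6·170) = 332/255.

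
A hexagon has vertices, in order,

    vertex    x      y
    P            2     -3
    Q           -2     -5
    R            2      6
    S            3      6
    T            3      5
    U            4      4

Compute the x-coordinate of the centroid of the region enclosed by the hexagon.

Apply the surveyor's formula. First the cross-terms c_i = x_i·y_{i+1} − x_{i+1}·y_i:
  -16, -2, -6, -3, -8, -20  ⇒  2A = -55, A = -27.5.
Then Σ (x_i + x_{i+1})·c_i = -224, so x̄ = -224 / (6·(-27.5)) = 224/165.

224/165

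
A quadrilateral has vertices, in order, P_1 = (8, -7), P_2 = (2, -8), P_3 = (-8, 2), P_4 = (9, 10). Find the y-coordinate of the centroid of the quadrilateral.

55/117

Apply Gauss's area formula. First the cross-terms c_i = x_i·y_{i+1} − x_{i+1}·y_i:
  -50, -60, -98, -143  ⇒  2A = -351, A = -175.5.
Then Σ (y_i + y_{i+1})·c_i = -495, so ȳ = -495 / (6·(-175.5)) = 55/117.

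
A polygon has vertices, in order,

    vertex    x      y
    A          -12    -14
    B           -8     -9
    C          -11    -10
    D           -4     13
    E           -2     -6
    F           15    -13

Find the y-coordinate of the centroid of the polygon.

-1322/203

Apply the shoelace formula. First the cross-terms c_i = x_i·y_{i+1} − x_{i+1}·y_i:
  -4, -19, -183, 50, 116, -366  ⇒  2A = -406, A = -203.
Then Σ (y_i + y_{i+1})·c_i = 7932, so ȳ = 7932 / (6·(-203)) = -1322/203.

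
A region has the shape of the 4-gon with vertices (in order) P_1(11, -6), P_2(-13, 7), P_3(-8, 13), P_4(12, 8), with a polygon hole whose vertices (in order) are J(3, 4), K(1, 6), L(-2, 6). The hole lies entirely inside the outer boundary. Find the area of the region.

244

Outer boundary:
Apply the shoelace (surveyor's) formula: 2A = Σ (x_i·y_{i+1} − x_{i+1}·y_i), indices taken mod 4.
P_1→P_2: (11)(7) − (-13)(-6) = -1
P_2→P_3: (-13)(13) − (-8)(7) = -113
P_3→P_4: (-8)(8) − (12)(13) = -220
P_4→P_1: (12)(-6) − (11)(8) = -160
Σ = -494
Area = |Σ|/2 = 247.
Hole:
Σ = (14) + (18) + (-26) = 6
Area = |Σ|/2 = 3.
Net area = 247 − 3 = 244.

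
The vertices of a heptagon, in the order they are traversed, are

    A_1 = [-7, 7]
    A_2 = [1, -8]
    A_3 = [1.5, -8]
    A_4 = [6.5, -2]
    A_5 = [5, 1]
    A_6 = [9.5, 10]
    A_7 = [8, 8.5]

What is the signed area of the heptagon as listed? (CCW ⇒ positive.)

137.625

Apply the surveyor's formula: 2A = Σ (x_i·y_{i+1} − x_{i+1}·y_i), indices taken mod 7.
A_1→A_2: (-7)(-8) − (1)(7) = 49
A_2→A_3: (1)(-8) − (1.5)(-8) = 4
A_3→A_4: (1.5)(-2) − (6.5)(-8) = 49
A_4→A_5: (6.5)(1) − (5)(-2) = 16.5
A_5→A_6: (5)(10) − (9.5)(1) = 40.5
A_6→A_7: (9.5)(8.5) − (8)(10) = 0.75
A_7→A_1: (8)(7) − (-7)(8.5) = 115.5
Σ = 275.25
Signed area = Σ/2 = 137.625 (positive ⇒ counter-clockwise traversal).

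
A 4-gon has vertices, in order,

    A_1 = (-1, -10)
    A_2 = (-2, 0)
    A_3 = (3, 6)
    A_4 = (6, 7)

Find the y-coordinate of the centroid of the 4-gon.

Apply the surveyor's formula. First the cross-terms c_i = x_i·y_{i+1} − x_{i+1}·y_i:
  -20, -12, -15, -53  ⇒  2A = -100, A = -50.
Then Σ (y_i + y_{i+1})·c_i = 92, so ȳ = 92 / (6·(-50)) = -23/75.

-23/75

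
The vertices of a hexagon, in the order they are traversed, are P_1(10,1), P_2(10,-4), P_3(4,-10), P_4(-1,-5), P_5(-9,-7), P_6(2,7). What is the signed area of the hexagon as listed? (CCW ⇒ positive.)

-159.5

Apply the shoelace formula: 2A = Σ (x_i·y_{i+1} − x_{i+1}·y_i), indices taken mod 6.
Σ = (-50) + (-84) + (-30) + (-38) + (-49) + (-68) = -319
Signed area = Σ/2 = -159.5 (negative ⇒ clockwise traversal).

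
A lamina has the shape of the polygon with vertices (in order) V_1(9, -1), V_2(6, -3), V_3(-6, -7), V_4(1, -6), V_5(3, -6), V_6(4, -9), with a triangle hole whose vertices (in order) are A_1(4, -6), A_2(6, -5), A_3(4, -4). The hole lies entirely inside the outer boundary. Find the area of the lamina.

Outer boundary:
Apply the shoelace (surveyor's) formula: 2A = Σ (x_i·y_{i+1} − x_{i+1}·y_i), indices taken mod 6.
Σ = (-21) + (-60) + (43) + (12) + (-3) + (77) = 48
Area = |Σ|/2 = 24.
Hole:
Σ = (16) + (-4) + (-8) = 4
Area = |Σ|/2 = 2.
Net area = 24 − 2 = 22.

22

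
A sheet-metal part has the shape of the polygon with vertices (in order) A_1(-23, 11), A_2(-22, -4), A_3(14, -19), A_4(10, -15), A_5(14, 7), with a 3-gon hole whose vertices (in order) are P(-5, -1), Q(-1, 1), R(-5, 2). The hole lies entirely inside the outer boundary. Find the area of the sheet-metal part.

Outer boundary:
Apply the surveyor's formula: 2A = Σ (x_i·y_{i+1} − x_{i+1}·y_i), indices taken mod 5.
Σ = (334) + (474) + (-20) + (280) + (315) = 1383
Area = |Σ|/2 = 691.5.
Hole:
Apply the shoelace (surveyor's) formula: 2A = Σ (x_i·y_{i+1} − x_{i+1}·y_i), indices taken mod 3.
P→Q: (-5)(1) − (-1)(-1) = -6
Q→R: (-1)(2) − (-5)(1) = 3
R→P: (-5)(-1) − (-5)(2) = 15
Σ = 12
Area = |Σ|/2 = 6.
Net area = 691.5 − 6 = 685.5.

685.5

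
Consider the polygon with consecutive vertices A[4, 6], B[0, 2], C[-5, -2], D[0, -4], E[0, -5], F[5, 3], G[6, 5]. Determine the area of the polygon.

Apply Gauss's area formula: 2A = Σ (x_i·y_{i+1} − x_{i+1}·y_i), indices taken mod 7.
Cross-terms: 8, 10, 20, 0, 25, 7, 16  ⇒  Σ = 86
Area = |Σ|/2 = 43.

43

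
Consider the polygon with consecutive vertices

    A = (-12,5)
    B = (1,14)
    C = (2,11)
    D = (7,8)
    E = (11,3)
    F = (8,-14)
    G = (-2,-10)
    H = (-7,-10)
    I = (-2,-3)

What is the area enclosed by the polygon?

Apply the surveyor's formula: 2A = Σ (x_i·y_{i+1} − x_{i+1}·y_i), indices taken mod 9.
A→B: (-12)(14) − (1)(5) = -173
B→C: (1)(11) − (2)(14) = -17
C→D: (2)(8) − (7)(11) = -61
D→E: (7)(3) − (11)(8) = -67
E→F: (11)(-14) − (8)(3) = -178
F→G: (8)(-10) − (-2)(-14) = -108
G→H: (-2)(-10) − (-7)(-10) = -50
H→I: (-7)(-3) − (-2)(-10) = 1
I→A: (-2)(5) − (-12)(-3) = -46
Σ = -699
Area = |Σ|/2 = 349.5.

349.5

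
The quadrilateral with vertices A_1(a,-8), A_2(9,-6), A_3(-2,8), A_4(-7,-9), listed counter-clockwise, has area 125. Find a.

Write out the shoelace sum; only the two edges meeting at A_1 involve a:
2·Area = [((-7)·(-8) − a·(-9)) + (a·(-6) − 9·(-8))] + 134
       = 3·a + 262 = 250
⇒ a = -4.

-4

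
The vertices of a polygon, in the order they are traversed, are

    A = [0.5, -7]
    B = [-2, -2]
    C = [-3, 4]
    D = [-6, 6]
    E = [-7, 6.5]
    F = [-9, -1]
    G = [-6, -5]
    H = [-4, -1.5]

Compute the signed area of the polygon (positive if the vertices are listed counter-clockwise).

Apply the shoelace (surveyor's) formula: 2A = Σ (x_i·y_{i+1} − x_{i+1}·y_i), indices taken mod 8.
Σ = (-15) + (-14) + (6) + (3) + (65.5) + (39) + (-11) + (28.75) = 102.25
Signed area = Σ/2 = 51.125 (positive ⇒ counter-clockwise traversal).

51.125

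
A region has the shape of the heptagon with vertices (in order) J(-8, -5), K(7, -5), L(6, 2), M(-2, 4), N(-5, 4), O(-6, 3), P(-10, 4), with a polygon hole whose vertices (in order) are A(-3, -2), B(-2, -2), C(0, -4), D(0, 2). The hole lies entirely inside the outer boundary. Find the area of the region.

120

Outer boundary:
Apply Gauss's area formula: 2A = Σ (x_i·y_{i+1} − x_{i+1}·y_i), indices taken mod 7.
Σ = (75) + (44) + (28) + (12) + (9) + (6) + (82) = 256
Area = |Σ|/2 = 128.
Hole:
Apply the shoelace formula: 2A = Σ (x_i·y_{i+1} − x_{i+1}·y_i), indices taken mod 4.
Cross-terms: 2, 8, 0, 6  ⇒  Σ = 16
Area = |Σ|/2 = 8.
Net area = 128 − 8 = 120.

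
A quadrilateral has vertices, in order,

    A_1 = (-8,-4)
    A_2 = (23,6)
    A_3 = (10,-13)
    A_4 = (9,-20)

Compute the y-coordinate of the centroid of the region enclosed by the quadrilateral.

-62/11

Apply the shoelace (surveyor's) formula. First the cross-terms c_i = x_i·y_{i+1} − x_{i+1}·y_i:
  44, -359, -83, -196  ⇒  2A = -594, A = -297.
Then Σ (y_i + y_{i+1})·c_i = 10044, so ȳ = 10044 / (6·(-297)) = -62/11.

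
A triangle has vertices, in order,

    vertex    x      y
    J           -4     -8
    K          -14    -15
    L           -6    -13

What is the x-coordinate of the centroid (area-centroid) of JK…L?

-8

Apply the shoelace formula. First the cross-terms c_i = x_i·y_{i+1} − x_{i+1}·y_i:
  -52, 92, -4  ⇒  2A = 36, A = 18.
Then Σ (x_i + x_{i+1})·c_i = -864, so x̄ = -864 / (6·18) = -8.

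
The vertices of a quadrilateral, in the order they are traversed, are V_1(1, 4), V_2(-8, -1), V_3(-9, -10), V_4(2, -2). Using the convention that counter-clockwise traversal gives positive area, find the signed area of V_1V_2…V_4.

Apply the surveyor's formula: 2A = Σ (x_i·y_{i+1} − x_{i+1}·y_i), indices taken mod 4.
Σ = (31) + (71) + (38) + (10) = 150
Signed area = Σ/2 = 75 (positive ⇒ counter-clockwise traversal).

75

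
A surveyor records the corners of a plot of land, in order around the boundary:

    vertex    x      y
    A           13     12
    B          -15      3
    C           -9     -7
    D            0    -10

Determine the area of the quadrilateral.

285.5

Apply the surveyor's formula: 2A = Σ (x_i·y_{i+1} − x_{i+1}·y_i), indices taken mod 4.
Σ = (219) + (132) + (90) + (130) = 571
Area = |Σ|/2 = 285.5.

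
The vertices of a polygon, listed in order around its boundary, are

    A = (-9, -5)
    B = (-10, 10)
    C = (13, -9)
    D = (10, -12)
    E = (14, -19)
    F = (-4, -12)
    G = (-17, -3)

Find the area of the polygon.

323

Apply the shoelace formula: 2A = Σ (x_i·y_{i+1} − x_{i+1}·y_i), indices taken mod 7.
Σ = (-140) + (-40) + (-66) + (-22) + (-244) + (-192) + (58) = -646
Area = |Σ|/2 = 323.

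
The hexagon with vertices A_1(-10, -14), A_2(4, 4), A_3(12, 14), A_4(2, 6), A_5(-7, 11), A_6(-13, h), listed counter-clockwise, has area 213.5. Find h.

Write out the shoelace sum; only the two edges meeting at A_6 involve h:
2·Area = [((-7)·h − (-13)·11) + ((-13)·(-14) − (-10)·h)] + 132
       = 3·h + 457 = 427
⇒ h = -10.

-10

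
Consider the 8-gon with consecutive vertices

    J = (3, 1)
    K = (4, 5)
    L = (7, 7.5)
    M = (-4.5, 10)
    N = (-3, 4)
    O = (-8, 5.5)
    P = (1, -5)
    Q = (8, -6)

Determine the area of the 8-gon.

Apply the shoelace formula: 2A = Σ (x_i·y_{i+1} − x_{i+1}·y_i), indices taken mod 8.
Cross-terms: 11, -5, 103.75, 12, 15.5, 34.5, 34, 26  ⇒  Σ = 231.75
Area = |Σ|/2 = 115.875.

115.875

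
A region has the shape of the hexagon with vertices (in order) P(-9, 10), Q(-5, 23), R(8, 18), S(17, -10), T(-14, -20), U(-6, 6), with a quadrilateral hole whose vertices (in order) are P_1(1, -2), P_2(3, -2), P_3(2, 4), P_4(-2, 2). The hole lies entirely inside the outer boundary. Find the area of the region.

736.5

Outer boundary:
Σ = (-157) + (-274) + (-386) + (-480) + (-204) + (-6) = -1507
Area = |Σ|/2 = 753.5.
Hole:
Apply the shoelace (surveyor's) formula: 2A = Σ (x_i·y_{i+1} − x_{i+1}·y_i), indices taken mod 4.
Cross-terms: 4, 16, 12, 2  ⇒  Σ = 34
Area = |Σ|/2 = 17.
Net area = 753.5 − 17 = 736.5.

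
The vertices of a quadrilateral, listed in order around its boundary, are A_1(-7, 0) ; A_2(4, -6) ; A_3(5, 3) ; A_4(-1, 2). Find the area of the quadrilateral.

55.5

Cross-terms: 42, 42, 13, 14  ⇒  Σ = 111
Area = |Σ|/2 = 55.5.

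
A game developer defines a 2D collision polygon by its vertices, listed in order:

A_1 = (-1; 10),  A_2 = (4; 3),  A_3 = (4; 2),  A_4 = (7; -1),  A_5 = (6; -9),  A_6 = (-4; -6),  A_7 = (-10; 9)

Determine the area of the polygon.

Apply the shoelace formula: 2A = Σ (x_i·y_{i+1} − x_{i+1}·y_i), indices taken mod 7.
Cross-terms: -43, -4, -18, -57, -72, -96, -91  ⇒  Σ = -381
Area = |Σ|/2 = 190.5.

190.5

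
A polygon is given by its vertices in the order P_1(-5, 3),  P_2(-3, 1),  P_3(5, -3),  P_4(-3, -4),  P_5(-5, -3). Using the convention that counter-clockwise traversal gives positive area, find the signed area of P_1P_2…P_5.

Cross-terms: 4, 4, -29, -11, -30  ⇒  Σ = -62
Signed area = Σ/2 = -31 (negative ⇒ clockwise traversal).

-31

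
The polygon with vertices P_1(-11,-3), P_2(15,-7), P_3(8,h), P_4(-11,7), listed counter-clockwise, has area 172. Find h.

0

Write out the shoelace sum; only the two edges meeting at P_3 involve h:
2·Area = [(15·h − 8·(-7)) + (8·7 − (-11)·h)] + 232
       = 26·h + 344 = 344
⇒ h = 0.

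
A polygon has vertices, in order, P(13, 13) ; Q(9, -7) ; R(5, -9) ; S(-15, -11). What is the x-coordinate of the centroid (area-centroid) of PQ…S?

Apply the shoelace (surveyor's) formula. First the cross-terms c_i = x_i·y_{i+1} − x_{i+1}·y_i:
  -208, -46, -190, -52  ⇒  2A = -496, A = -248.
Then Σ (x_i + x_{i+1})·c_i = -3216, so x̄ = -3216 / (6·(-248)) = 67/31.

67/31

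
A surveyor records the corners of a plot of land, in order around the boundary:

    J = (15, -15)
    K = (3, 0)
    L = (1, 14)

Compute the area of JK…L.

J→K: (15)(0) − (3)(-15) = 45
K→L: (3)(14) − (1)(0) = 42
L→J: (1)(-15) − (15)(14) = -225
Σ = -138
Area = |Σ|/2 = 69.

69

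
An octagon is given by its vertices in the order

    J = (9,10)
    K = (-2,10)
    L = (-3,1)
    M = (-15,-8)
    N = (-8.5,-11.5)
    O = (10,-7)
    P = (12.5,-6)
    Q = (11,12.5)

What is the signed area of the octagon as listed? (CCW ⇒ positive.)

Apply the surveyor's formula: 2A = Σ (x_i·y_{i+1} − x_{i+1}·y_i), indices taken mod 8.
Cross-terms: 110, 28, 39, 104.5, 174.5, 27.5, 222.25, -2.5  ⇒  Σ = 703.25
Signed area = Σ/2 = 351.625 (positive ⇒ counter-clockwise traversal).

351.625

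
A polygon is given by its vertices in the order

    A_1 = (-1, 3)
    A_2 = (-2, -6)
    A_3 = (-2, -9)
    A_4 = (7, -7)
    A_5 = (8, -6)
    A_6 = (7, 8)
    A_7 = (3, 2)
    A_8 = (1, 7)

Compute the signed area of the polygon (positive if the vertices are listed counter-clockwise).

117

Apply the shoelace formula: 2A = Σ (x_i·y_{i+1} − x_{i+1}·y_i), indices taken mod 8.
Σ = (12) + (6) + (77) + (14) + (106) + (-10) + (19) + (10) = 234
Signed area = Σ/2 = 117 (positive ⇒ counter-clockwise traversal).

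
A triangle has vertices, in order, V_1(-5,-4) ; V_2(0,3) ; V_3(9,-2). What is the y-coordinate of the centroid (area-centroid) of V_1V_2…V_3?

Apply the shoelace (surveyor's) formula. First the cross-terms c_i = x_i·y_{i+1} − x_{i+1}·y_i:
  -15, -27, -46  ⇒  2A = -88, A = -44.
Then Σ (y_i + y_{i+1})·c_i = 264, so ȳ = 264 / (6·(-44)) = -1.

-1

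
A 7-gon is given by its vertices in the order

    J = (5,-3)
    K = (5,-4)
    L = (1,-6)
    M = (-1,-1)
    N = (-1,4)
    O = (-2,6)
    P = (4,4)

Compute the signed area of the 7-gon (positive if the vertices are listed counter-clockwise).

-52.5

Apply the shoelace (surveyor's) formula: 2A = Σ (x_i·y_{i+1} − x_{i+1}·y_i), indices taken mod 7.
Σ = (-5) + (-26) + (-7) + (-5) + (2) + (-32) + (-32) = -105
Signed area = Σ/2 = -52.5 (negative ⇒ clockwise traversal).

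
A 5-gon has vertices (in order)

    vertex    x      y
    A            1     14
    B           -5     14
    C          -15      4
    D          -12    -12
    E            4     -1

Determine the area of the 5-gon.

Apply the surveyor's formula: 2A = Σ (x_i·y_{i+1} − x_{i+1}·y_i), indices taken mod 5.
Cross-terms: 84, 190, 228, 60, 57  ⇒  Σ = 619
Area = |Σ|/2 = 309.5.

309.5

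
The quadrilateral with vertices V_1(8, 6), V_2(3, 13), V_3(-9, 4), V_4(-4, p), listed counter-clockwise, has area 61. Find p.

5

Write out the shoelace sum; only the two edges meeting at V_4 involve p:
2·Area = [((-9)·p − (-4)·4) + ((-4)·6 − 8·p)] + 215
       = -17·p + 207 = 122
⇒ p = 5.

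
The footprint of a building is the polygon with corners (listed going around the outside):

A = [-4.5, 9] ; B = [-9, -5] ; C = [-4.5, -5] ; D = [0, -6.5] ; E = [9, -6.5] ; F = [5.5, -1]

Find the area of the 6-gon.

Σ = (103.5) + (22.5) + (29.25) + (58.5) + (26.75) + (45) = 285.5
Area = |Σ|/2 = 142.75.

142.75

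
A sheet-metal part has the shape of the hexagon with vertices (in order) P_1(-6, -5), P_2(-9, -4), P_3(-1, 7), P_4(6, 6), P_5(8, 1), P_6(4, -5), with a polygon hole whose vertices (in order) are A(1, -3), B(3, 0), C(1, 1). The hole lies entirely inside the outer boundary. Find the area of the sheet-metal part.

Outer boundary:
P_1→P_2: (-6)(-4) − (-9)(-5) = -21
P_2→P_3: (-9)(7) − (-1)(-4) = -67
P_3→P_4: (-1)(6) − (6)(7) = -48
P_4→P_5: (6)(1) − (8)(6) = -42
P_5→P_6: (8)(-5) − (4)(1) = -44
P_6→P_1: (4)(-5) − (-6)(-5) = -50
Σ = -272
Area = |Σ|/2 = 136.
Hole:
Apply the shoelace (surveyor's) formula: 2A = Σ (x_i·y_{i+1} − x_{i+1}·y_i), indices taken mod 3.
Σ = (9) + (3) + (-4) = 8
Area = |Σ|/2 = 4.
Net area = 136 − 4 = 132.

132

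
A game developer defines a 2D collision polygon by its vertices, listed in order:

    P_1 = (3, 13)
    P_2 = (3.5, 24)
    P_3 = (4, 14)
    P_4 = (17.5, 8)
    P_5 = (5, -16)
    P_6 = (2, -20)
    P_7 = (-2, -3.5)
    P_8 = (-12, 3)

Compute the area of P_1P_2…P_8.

Σ = (26.5) + (-47) + (-213) + (-320) + (-68) + (-47) + (-48) + (-165) = -881.5
Area = |Σ|/2 = 440.75.

440.75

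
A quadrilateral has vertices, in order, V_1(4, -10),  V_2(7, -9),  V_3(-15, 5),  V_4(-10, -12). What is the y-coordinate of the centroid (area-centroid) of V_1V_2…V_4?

Apply the shoelace (surveyor's) formula. First the cross-terms c_i = x_i·y_{i+1} − x_{i+1}·y_i:
  34, -100, 230, 148  ⇒  2A = 312, A = 156.
Then Σ (y_i + y_{i+1})·c_i = -5112, so ȳ = -5112 / (6·156) = -71/13.

-71/13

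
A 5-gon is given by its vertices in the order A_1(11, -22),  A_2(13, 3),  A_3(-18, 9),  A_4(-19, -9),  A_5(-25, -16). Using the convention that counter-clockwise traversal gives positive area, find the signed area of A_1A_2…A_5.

Apply the shoelace formula: 2A = Σ (x_i·y_{i+1} − x_{i+1}·y_i), indices taken mod 5.
Cross-terms: 319, 171, 333, 79, 726  ⇒  Σ = 1628
Signed area = Σ/2 = 814 (positive ⇒ counter-clockwise traversal).

814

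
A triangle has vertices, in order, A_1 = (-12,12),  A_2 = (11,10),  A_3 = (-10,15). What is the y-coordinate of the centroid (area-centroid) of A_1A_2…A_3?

37/3

Apply the shoelace formula. First the cross-terms c_i = x_i·y_{i+1} − x_{i+1}·y_i:
  -252, 265, 60  ⇒  2A = 73, A = 36.5.
Then Σ (y_i + y_{i+1})·c_i = 2701, so ȳ = 2701 / (6·36.5) = 37/3.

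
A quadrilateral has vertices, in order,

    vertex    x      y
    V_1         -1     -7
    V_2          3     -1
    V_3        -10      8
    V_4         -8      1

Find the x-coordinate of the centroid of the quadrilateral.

-171/49

Apply the surveyor's formula. First the cross-terms c_i = x_i·y_{i+1} − x_{i+1}·y_i:
  22, 14, 54, 57  ⇒  2A = 147, A = 73.5.
Then Σ (x_i + x_{i+1})·c_i = -1539, so x̄ = -1539 / (6·73.5) = -171/49.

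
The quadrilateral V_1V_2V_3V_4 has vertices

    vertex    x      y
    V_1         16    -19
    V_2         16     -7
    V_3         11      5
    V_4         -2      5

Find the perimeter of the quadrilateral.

|V_1V_2| = √((0)² + (12)²) = √144 = 12
|V_2V_3| = √((-5)² + (12)²) = √169 = 13
|V_3V_4| = √((-13)² + (0)²) = √169 = 13
|V_4V_1| = √((18)² + (-24)²) = √900 = 30
Perimeter = 12 + 13 + 13 + 30 = 68.

68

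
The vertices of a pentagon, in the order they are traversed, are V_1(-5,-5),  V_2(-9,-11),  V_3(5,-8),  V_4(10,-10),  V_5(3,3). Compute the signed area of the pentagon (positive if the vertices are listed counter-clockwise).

Apply the surveyor's formula: 2A = Σ (x_i·y_{i+1} − x_{i+1}·y_i), indices taken mod 5.
V_1→V_2: (-5)(-11) − (-9)(-5) = 10
V_2→V_3: (-9)(-8) − (5)(-11) = 127
V_3→V_4: (5)(-10) − (10)(-8) = 30
V_4→V_5: (10)(3) − (3)(-10) = 60
V_5→V_1: (3)(-5) − (-5)(3) = 0
Σ = 227
Signed area = Σ/2 = 113.5 (positive ⇒ counter-clockwise traversal).

113.5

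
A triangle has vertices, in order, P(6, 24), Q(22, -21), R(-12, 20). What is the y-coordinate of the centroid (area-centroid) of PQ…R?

Apply the shoelace (surveyor's) formula. First the cross-terms c_i = x_i·y_{i+1} − x_{i+1}·y_i:
  -654, 188, -408  ⇒  2A = -874, A = -437.
Then Σ (y_i + y_{i+1})·c_i = -20102, so ȳ = -20102 / (6·(-437)) = 23/3.

23/3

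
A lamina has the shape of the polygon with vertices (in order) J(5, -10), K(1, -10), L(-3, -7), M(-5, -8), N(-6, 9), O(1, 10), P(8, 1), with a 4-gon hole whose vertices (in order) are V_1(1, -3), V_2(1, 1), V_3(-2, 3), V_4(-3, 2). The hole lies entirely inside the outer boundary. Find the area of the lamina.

Outer boundary:
Apply the shoelace formula: 2A = Σ (x_i·y_{i+1} − x_{i+1}·y_i), indices taken mod 7.
Σ = (-40) + (-37) + (-11) + (-93) + (-69) + (-79) + (-85) = -414
Area = |Σ|/2 = 207.
Hole:
Apply the shoelace formula: 2A = Σ (x_i·y_{i+1} − x_{i+1}·y_i), indices taken mod 4.
Σ = (4) + (5) + (5) + (7) = 21
Area = |Σ|/2 = 10.5.
Net area = 207 − 10.5 = 196.5.

196.5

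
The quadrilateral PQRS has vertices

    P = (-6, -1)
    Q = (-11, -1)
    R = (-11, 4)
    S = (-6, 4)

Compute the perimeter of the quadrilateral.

|PQ| = √((-5)² + (0)²) = √25 = 5
|QR| = √((0)² + (5)²) = √25 = 5
|RS| = √((5)² + (0)²) = √25 = 5
|SP| = √((0)² + (-5)²) = √25 = 5
Perimeter = 5 + 5 + 5 + 5 = 20.

20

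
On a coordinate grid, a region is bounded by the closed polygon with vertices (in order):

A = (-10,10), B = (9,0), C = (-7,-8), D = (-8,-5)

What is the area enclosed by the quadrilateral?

Σ = (-90) + (-72) + (-29) + (-130) = -321
Area = |Σ|/2 = 160.5.

160.5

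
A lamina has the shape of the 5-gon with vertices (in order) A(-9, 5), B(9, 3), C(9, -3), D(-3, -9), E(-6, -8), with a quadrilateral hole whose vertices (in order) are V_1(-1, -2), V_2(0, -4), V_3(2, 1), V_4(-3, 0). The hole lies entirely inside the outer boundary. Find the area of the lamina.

Outer boundary:
Apply the surveyor's formula: 2A = Σ (x_i·y_{i+1} − x_{i+1}·y_i), indices taken mod 5.
Σ = (-72) + (-54) + (-90) + (-30) + (-102) = -348
Area = |Σ|/2 = 174.
Hole:
V_1→V_2: (-1)(-4) − (0)(-2) = 4
V_2→V_3: (0)(1) − (2)(-4) = 8
V_3→V_4: (2)(0) − (-3)(1) = 3
V_4→V_1: (-3)(-2) − (-1)(0) = 6
Σ = 21
Area = |Σ|/2 = 10.5.
Net area = 174 − 10.5 = 163.5.

163.5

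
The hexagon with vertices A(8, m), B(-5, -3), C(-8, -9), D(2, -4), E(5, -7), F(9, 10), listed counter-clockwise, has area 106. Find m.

9

Write out the shoelace sum; only the two edges meeting at A involve m:
2·Area = [(9·m − 8·10) + (8·(-3) − (-5)·m)] + 190
       = 14·m + 86 = 212
⇒ m = 9.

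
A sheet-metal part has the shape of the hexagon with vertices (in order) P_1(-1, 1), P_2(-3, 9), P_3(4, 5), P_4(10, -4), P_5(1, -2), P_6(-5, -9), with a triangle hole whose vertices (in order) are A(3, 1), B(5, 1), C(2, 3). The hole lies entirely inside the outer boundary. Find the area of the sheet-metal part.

84

Outer boundary:
Apply the surveyor's formula: 2A = Σ (x_i·y_{i+1} − x_{i+1}·y_i), indices taken mod 6.
Cross-terms: -6, -51, -66, -16, -19, -14  ⇒  Σ = -172
Area = |Σ|/2 = 86.
Hole:
Apply Gauss's area formula: 2A = Σ (x_i·y_{i+1} − x_{i+1}·y_i), indices taken mod 3.
Σ = (-2) + (13) + (-7) = 4
Area = |Σ|/2 = 2.
Net area = 86 − 2 = 84.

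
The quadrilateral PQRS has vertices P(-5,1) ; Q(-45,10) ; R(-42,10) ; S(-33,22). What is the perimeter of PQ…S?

94

|PQ| = √((-40)² + (9)²) = √1681 = 41
|QR| = √((3)² + (0)²) = √9 = 3
|RS| = √((9)² + (12)²) = √225 = 15
|SP| = √((28)² + (-21)²) = √1225 = 35
Perimeter = 41 + 3 + 15 + 35 = 94.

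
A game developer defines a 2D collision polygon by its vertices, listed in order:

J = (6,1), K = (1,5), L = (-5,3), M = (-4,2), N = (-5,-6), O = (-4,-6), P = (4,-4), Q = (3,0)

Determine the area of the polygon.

77

Apply the shoelace (surveyor's) formula: 2A = Σ (x_i·y_{i+1} − x_{i+1}·y_i), indices taken mod 8.
Σ = (29) + (28) + (2) + (34) + (6) + (40) + (12) + (3) = 154
Area = |Σ|/2 = 77.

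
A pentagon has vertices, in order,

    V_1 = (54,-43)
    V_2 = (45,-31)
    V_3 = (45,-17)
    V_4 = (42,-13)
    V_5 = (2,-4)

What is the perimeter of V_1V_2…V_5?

|V_1V_2| = √((-9)² + (12)²) = √225 = 15
|V_2V_3| = √((0)² + (14)²) = √196 = 14
|V_3V_4| = √((-3)² + (4)²) = √25 = 5
|V_4V_5| = √((-40)² + (9)²) = √1681 = 41
|V_5V_1| = √((52)² + (-39)²) = √4225 = 65
Perimeter = 15 + 14 + 5 + 41 + 65 = 140.

140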